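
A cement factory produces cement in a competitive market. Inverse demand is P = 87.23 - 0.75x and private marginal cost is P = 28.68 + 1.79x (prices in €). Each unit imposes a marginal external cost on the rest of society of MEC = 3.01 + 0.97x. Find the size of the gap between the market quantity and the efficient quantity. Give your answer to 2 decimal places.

Market equilibrium (private): 28.68 + 1.79x = 87.23 - 0.75x → x_m = 23.0512.
Social marginal cost = private MC + MEC = 31.69 + 2.76x.
Set SMC = demand: 31.69 + 2.76x = 87.23 - 0.75x → x* = 15.8234.
Gap = |23.0512 − 15.8234| = 7.2278.

7.23 units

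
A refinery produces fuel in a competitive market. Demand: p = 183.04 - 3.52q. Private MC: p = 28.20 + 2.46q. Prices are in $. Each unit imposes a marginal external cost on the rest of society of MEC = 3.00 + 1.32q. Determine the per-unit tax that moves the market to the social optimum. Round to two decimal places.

tax = $30.46 per unit

Social marginal cost = private MC + MEC = 31.20 + 3.78q.
Set SMC = demand: 31.20 + 3.78q = 183.04 - 3.52q → q* = 20.8000.
The Pigouvian tax equals MEC at q*: 3.00 + 1.32×20.8000 = 30.4560.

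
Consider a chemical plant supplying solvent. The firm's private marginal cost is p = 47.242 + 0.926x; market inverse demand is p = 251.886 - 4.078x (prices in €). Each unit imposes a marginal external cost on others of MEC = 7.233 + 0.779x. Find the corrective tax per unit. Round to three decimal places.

tax = €33.825 per unit

Social marginal cost = private MC + MEC = 54.475 + 1.705x.
Set SMC = demand: 54.475 + 1.705x = 251.886 - 4.078x → x* = 34.1364.
The Pigouvian tax equals MEC at x*: 7.233 + 0.779×34.1364 = 33.8253.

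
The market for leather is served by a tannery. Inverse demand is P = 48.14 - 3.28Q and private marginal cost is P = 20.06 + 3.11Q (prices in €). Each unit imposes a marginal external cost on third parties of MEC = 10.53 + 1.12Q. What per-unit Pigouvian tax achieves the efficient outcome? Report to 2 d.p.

tax = €13.15 per unit

Social marginal cost = private MC + MEC = 30.59 + 4.23Q.
Set SMC = demand: 30.59 + 4.23Q = 48.14 - 3.28Q → Q* = 2.3369.
The Pigouvian tax equals MEC at Q*: 10.53 + 1.12×2.3369 = 13.1473.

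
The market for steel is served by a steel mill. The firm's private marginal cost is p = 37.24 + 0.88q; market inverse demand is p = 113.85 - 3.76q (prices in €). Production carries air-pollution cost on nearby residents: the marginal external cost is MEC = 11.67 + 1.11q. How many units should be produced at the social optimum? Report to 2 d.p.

q* = 11.29

Social marginal cost = private MC + MEC = 48.91 + 1.99q.
Set SMC = demand: 48.91 + 1.99q = 113.85 - 3.76q → q* = 11.2939.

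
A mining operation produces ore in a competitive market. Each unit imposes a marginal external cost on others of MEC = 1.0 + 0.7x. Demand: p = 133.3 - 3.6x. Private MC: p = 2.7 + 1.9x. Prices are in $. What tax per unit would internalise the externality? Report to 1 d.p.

tax = $15.6 per unit

Social marginal cost = private MC + MEC = 3.7 + 2.6x.
Set SMC = demand: 3.7 + 2.6x = 133.3 - 3.6x → x* = 20.9032.
The Pigouvian tax equals MEC at x*: 1.0 + 0.7×20.9032 = 15.6322.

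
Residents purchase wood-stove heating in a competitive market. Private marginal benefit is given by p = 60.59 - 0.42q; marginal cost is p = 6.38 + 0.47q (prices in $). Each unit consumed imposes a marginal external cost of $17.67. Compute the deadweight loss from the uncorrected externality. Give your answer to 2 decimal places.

Market equilibrium (private): 6.38 + 0.47q = 60.59 - 0.42q → q_m = 60.9101.
Social marginal benefit = demand − MEC = 42.92 - 0.42q.
Set SMB = MC: 42.92 - 0.42q = 6.38 + 0.47q → q* = 41.0562.
Height of the DWL triangle at q_m is MC(q_m) − SMB(q_m) = MEC(q_m) = 17.6700.
DWL = ½ × 19.8539 × 17.6700 = 175.4092.

DWL = $175.41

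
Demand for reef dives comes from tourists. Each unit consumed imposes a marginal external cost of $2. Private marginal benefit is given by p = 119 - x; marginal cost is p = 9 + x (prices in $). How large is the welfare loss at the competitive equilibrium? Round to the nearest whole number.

Market equilibrium (private): 9 + x = 119 - x → x_m = 55.0000.
Social marginal benefit = demand − MEC = 117 - x.
Set SMB = MC: 117 - x = 9 + x → x* = 54.0000.
Between x* and x_m the wedge MC − SMB runs linearly from 0 to MEC(x_m), so the loss is a triangle.
DWL = ½ × 1.0000 × 2.0000 = 1.0000.

DWL = $1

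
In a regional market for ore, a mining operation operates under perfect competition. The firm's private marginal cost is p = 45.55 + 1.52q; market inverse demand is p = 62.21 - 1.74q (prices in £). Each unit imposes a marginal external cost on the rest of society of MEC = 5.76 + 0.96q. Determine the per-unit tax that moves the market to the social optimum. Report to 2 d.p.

tax = £8.24 per unit

Social marginal cost = private MC + MEC = 51.31 + 2.48q.
Set SMC = demand: 51.31 + 2.48q = 62.21 - 1.74q → q* = 2.5829.
The Pigouvian tax equals MEC at q*: 5.76 + 0.96×2.5829 = 8.2396.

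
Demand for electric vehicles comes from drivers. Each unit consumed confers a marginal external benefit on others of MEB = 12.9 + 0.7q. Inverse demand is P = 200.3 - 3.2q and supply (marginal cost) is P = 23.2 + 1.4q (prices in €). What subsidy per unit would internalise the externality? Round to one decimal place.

subsidy = €47.0 per unit

Social marginal benefit = demand + MEB = 213.2 - 2.5q.
Set SMB = MC: 213.2 - 2.5q = 23.2 + 1.4q → q* = 48.7179.
The Pigouvian subsidy equals MEB at q*: 12.9 + 0.7×48.7179 = 47.0025.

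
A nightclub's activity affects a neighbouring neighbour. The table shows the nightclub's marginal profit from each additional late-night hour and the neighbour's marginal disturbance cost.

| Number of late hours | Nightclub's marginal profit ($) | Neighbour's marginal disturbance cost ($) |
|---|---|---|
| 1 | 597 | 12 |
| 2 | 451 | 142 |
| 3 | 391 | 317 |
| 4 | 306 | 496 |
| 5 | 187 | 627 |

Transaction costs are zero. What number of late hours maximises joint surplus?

3

Bargaining reaches the level where marginal profit last exceeds marginal disturbance cost.
That holds through level 3 (391 ≥ 317) but not at 4 (306 < 496).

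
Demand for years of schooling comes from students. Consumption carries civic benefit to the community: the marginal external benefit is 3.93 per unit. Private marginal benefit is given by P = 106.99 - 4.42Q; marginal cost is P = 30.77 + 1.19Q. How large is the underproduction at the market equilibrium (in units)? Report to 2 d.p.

Market equilibrium (private): 30.77 + 1.19Q = 106.99 - 4.42Q → Q_m = 13.5865.
Social marginal benefit = demand + MEB = 110.92 - 4.42Q.
Set SMB = MC: 110.92 - 4.42Q = 30.77 + 1.19Q → Q* = 14.2870.
Gap = |13.5865 − 14.2870| = 0.7005.

0.70 units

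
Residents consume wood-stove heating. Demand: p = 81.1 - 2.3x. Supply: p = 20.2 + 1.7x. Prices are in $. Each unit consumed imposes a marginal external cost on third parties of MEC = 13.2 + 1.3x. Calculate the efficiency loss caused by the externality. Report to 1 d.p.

DWL = $102.7

Market equilibrium (private): 20.2 + 1.7x = 81.1 - 2.3x → x_m = 15.2250.
Social marginal benefit = demand − MEC = 67.9 - 3.6x.
Set SMB = MC: 67.9 - 3.6x = 20.2 + 1.7x → x* = 9.0000.
The loss is the area between SMB and MC from x* to x_m; with linear curves that's a triangle of height MEC(x_m).
DWL = ½ × 6.2250 × 32.9925 = 102.6892.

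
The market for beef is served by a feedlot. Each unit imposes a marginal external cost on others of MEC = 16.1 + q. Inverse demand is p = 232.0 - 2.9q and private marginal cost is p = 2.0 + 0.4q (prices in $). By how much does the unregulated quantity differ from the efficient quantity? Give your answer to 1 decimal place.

Market equilibrium (private): 2.0 + 0.4q = 232.0 - 2.9q → q_m = 69.6970.
Social marginal cost = private MC + MEC = 18.1 + 1.4q.
Set SMC = demand: 18.1 + 1.4q = 232.0 - 2.9q → q* = 49.7442.
Gap = |69.6970 − 49.7442| = 19.9528.

20.0 units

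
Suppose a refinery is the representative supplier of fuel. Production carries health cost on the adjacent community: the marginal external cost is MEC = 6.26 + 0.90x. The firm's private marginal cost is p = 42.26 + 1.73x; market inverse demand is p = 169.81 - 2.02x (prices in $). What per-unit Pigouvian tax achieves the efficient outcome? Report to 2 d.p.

tax = $29.74 per unit

Social marginal cost = private MC + MEC = 48.52 + 2.63x.
Set SMC = demand: 48.52 + 2.63x = 169.81 - 2.02x → x* = 26.0839.
The Pigouvian tax equals MEC at x*: 6.26 + 0.90×26.0839 = 29.7355.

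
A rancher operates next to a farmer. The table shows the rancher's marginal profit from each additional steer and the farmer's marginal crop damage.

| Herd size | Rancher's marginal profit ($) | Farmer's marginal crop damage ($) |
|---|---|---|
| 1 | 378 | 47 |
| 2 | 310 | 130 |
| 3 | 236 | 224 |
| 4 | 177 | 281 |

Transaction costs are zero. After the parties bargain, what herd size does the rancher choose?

3

Bargaining reaches the level where marginal profit last exceeds marginal crop damage.
That holds through level 3 (236 ≥ 224) but not at 4 (177 < 281).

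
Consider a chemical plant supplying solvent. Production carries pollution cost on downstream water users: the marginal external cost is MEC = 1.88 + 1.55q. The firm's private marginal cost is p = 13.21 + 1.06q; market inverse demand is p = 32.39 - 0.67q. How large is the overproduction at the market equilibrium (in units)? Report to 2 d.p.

Market equilibrium (private): 13.21 + 1.06q = 32.39 - 0.67q → q_m = 11.0867.
Social marginal cost = private MC + MEC = 15.09 + 2.61q.
Set SMC = demand: 15.09 + 2.61q = 32.39 - 0.67q → q* = 5.2744.
Gap = |11.0867 − 5.2744| = 5.8123.

5.81 units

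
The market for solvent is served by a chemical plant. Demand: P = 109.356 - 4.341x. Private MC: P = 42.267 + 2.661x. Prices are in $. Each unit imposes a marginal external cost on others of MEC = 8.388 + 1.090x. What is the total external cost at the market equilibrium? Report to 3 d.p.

$130.402

Market equilibrium (private): 42.267 + 2.661x = 109.356 - 4.341x → x_m = 9.5814.
Total external cost = ∫₀^{x_m} (8.388 + 1.090x) dx = 8.388×9.5814 + ½×1.090×9.5814² = 130.4015.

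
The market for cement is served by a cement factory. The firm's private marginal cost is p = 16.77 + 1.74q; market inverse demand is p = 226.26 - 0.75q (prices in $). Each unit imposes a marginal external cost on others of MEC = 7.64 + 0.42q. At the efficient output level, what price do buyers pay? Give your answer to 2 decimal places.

Social marginal cost = private MC + MEC = 24.41 + 2.16q.
Set SMC = demand: 24.41 + 2.16q = 226.26 - 0.75q → q* = 69.3643.
Consumer price on the demand curve at q*: 226.26 − 0.75×69.3643 = 174.2368.

P = $174.24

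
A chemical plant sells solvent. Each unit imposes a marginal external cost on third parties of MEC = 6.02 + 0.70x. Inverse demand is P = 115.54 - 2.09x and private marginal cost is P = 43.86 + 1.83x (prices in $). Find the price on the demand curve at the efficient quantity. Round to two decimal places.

Social marginal cost = private MC + MEC = 49.88 + 2.53x.
Set SMC = demand: 49.88 + 2.53x = 115.54 - 2.09x → x* = 14.2121.
Consumer price on the demand curve at x*: 115.54 − 2.09×14.2121 = 85.8367.

P = $85.84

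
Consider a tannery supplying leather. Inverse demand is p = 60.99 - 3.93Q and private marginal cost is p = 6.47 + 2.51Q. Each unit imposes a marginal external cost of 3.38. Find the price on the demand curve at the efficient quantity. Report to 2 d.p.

Social marginal cost = private MC + MEC = 9.85 + 2.51Q.
Set SMC = demand: 9.85 + 2.51Q = 60.99 - 3.93Q → Q* = 7.9410.
Consumer price on the demand curve at Q*: 60.99 − 3.93×7.9410 = 29.7819.

P = 29.78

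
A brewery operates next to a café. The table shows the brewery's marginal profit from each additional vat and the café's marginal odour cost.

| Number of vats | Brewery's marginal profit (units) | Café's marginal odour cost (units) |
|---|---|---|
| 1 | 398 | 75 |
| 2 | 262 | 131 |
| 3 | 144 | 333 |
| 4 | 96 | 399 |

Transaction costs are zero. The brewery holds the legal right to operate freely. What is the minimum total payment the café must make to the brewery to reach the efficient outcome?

240

Left alone the brewery would choose level 4 (marginal profit stays positive).
Efficient level: k* = 2 (marginal profit ≥ marginal odour cost through 2).
The café must at least cover the brewery's forgone profit from cutting 4→2: 144 + 96 = 240.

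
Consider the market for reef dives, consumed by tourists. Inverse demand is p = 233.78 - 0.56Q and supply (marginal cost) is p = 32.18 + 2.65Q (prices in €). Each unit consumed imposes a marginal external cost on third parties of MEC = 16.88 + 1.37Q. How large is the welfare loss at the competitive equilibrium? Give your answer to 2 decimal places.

DWL = €1156.41

Market equilibrium (private): 32.18 + 2.65Q = 233.78 - 0.56Q → Q_m = 62.8037.
Social marginal benefit = demand − MEC = 216.90 - 1.93Q.
Set SMB = MC: 216.90 - 1.93Q = 32.18 + 2.65Q → Q* = 40.3319.
The welfare-loss triangle has base |Q_m − Q*| and height MEC(Q_m) (the vertical gap between SMB and MC is zero at Q* and MEC at Q_m).
DWL = ½ × 22.4718 × 102.9211 = 1156.4112.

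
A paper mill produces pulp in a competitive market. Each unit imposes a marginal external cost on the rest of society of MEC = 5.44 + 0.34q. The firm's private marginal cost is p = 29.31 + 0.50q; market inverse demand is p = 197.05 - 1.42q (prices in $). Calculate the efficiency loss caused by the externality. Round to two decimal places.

Market equilibrium (private): 29.31 + 0.50q = 197.05 - 1.42q → q_m = 87.3646.
Social marginal cost = private MC + MEC = 34.75 + 0.84q.
Set SMC = demand: 34.75 + 0.84q = 197.05 - 1.42q → q* = 71.8142.
The loss is the area between SMC and demand from q* to q_m; with linear curves that's a triangle of height MEC(q_m).
DWL = ½ × 15.5504 × 35.1440 = 273.2516.

DWL = $273.25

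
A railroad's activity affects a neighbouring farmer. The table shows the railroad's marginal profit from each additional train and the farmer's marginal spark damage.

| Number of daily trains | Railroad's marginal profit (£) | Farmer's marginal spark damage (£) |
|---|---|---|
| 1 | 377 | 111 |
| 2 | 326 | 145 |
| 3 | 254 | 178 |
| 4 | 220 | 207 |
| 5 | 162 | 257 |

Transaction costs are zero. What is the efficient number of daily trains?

4

Bargaining reaches the level where marginal profit last exceeds marginal spark damage.
That holds through level 4 (220 ≥ 207) but not at 5 (162 < 257).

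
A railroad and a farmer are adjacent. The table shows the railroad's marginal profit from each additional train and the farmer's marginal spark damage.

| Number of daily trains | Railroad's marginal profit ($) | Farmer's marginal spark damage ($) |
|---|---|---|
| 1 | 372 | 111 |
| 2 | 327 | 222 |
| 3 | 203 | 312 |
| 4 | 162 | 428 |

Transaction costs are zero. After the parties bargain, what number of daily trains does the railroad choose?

Bargaining reaches the level where marginal profit last exceeds marginal spark damage.
That holds through level 2 (327 ≥ 222) but not at 3 (203 < 312).

2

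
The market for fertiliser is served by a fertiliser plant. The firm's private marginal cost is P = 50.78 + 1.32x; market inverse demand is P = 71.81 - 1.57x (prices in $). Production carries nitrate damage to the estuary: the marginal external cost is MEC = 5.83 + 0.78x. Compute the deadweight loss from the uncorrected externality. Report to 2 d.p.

DWL = $18.04

Market equilibrium (private): 50.78 + 1.32x = 71.81 - 1.57x → x_m = 7.2768.
Social marginal cost = private MC + MEC = 56.61 + 2.10x.
Set SMC = demand: 56.61 + 2.10x = 71.81 - 1.57x → x* = 4.1417.
The welfare-loss triangle has base |x_m − x*| and height MEC(x_m) (the vertical gap between SMC and demand is zero at x* and MEC at x_m).
DWL = ½ × 3.1351 × 11.5059 = 18.0361.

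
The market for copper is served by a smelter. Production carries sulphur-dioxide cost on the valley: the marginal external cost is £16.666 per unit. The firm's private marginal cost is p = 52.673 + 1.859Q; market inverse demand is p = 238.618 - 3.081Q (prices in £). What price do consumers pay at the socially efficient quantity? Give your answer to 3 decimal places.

P = £133.041

Social marginal cost = private MC + MEC = 69.339 + 1.859Q.
Set SMC = demand: 69.339 + 1.859Q = 238.618 - 3.081Q → Q* = 34.2670.
Consumer price on the demand curve at Q*: 238.618 − 3.081×34.2670 = 133.0414.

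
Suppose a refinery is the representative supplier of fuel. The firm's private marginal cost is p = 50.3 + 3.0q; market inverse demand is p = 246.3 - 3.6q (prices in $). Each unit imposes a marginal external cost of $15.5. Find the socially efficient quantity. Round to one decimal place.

Social marginal cost = private MC + MEC = 65.8 + 3.0q.
Set SMC = demand: 65.8 + 3.0q = 246.3 - 3.6q → q* = 27.3485.

q* = 27.3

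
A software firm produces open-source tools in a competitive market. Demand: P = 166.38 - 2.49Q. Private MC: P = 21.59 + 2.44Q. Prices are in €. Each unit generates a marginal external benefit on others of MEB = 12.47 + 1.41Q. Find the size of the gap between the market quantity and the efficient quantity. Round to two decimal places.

Market equilibrium (private): 21.59 + 2.44Q = 166.38 - 2.49Q → Q_m = 29.3692.
Social marginal cost = private MC − MEB = 9.12 + 1.03Q.
Set SMC = demand: 9.12 + 1.03Q = 166.38 - 2.49Q → Q* = 44.6761.
Gap = |29.3692 − 44.6761| = 15.3069.

15.31 units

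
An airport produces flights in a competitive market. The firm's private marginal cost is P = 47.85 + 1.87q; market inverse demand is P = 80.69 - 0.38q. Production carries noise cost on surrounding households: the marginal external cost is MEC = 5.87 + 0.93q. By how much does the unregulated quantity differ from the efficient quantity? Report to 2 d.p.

Market equilibrium (private): 47.85 + 1.87q = 80.69 - 0.38q → q_m = 14.5956.
Social marginal cost = private MC + MEC = 53.72 + 2.80q.
Set SMC = demand: 53.72 + 2.80q = 80.69 - 0.38q → q* = 8.4811.
Gap = |14.5956 − 8.4811| = 6.1145.

6.11 units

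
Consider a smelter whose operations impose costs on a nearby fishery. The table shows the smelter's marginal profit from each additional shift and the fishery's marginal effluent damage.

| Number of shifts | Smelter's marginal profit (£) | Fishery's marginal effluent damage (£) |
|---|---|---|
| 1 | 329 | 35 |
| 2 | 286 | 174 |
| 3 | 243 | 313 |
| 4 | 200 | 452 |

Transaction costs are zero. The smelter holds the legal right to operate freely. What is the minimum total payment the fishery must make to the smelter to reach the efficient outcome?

£443

Left alone the smelter would choose level 4 (marginal profit stays positive).
Efficient level: k* = 2 (marginal profit ≥ marginal effluent damage through 2).
The fishery must at least cover the smelter's forgone profit from cutting 4→2: 243 + 200 = 443.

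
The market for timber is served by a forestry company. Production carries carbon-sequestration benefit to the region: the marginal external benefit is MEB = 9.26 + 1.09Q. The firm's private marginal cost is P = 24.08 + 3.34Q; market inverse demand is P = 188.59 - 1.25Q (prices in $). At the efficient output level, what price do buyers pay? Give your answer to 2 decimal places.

P = $126.53

Social marginal cost = private MC − MEB = 14.82 + 2.25Q.
Set SMC = demand: 14.82 + 2.25Q = 188.59 - 1.25Q → Q* = 49.6486.
Consumer price on the demand curve at Q*: 188.59 − 1.25×49.6486 = 126.5293.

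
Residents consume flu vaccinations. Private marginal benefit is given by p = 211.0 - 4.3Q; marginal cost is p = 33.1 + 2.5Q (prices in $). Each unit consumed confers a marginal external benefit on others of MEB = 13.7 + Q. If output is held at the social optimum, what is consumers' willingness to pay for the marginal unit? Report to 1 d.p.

Social marginal benefit = demand + MEB = 224.7 - 3.3Q.
Set SMB = MC: 224.7 - 3.3Q = 33.1 + 2.5Q → Q* = 33.0345.
Consumer price on the demand curve at Q*: 211.0 − 4.3×33.0345 = 68.9517.

P = $69.0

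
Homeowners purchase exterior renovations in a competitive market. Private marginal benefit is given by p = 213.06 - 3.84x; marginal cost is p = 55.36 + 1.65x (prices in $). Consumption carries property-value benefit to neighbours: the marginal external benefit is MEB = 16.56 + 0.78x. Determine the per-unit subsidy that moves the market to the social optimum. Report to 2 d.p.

Social marginal benefit = demand + MEB = 229.62 - 3.06x.
Set SMB = MC: 229.62 - 3.06x = 55.36 + 1.65x → x* = 36.9979.
The Pigouvian subsidy equals MEB at x*: 16.56 + 0.78×36.9979 = 45.4184.

subsidy = $45.42 per unit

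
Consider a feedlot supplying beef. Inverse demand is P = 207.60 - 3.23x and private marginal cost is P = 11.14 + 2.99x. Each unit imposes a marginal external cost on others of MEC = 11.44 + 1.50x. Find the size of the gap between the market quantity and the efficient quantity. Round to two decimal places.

Market equilibrium (private): 11.14 + 2.99x = 207.60 - 3.23x → x_m = 31.5852.
Social marginal cost = private MC + MEC = 22.58 + 4.49x.
Set SMC = demand: 22.58 + 4.49x = 207.60 - 3.23x → x* = 23.9663.
Gap = |31.5852 − 23.9663| = 7.6189.

7.62 units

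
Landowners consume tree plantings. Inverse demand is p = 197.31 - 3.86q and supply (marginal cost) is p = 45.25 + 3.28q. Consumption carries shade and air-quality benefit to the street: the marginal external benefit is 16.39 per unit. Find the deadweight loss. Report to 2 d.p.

DWL = 18.81

Market equilibrium (private): 45.25 + 3.28q = 197.31 - 3.86q → q_m = 21.2969.
Social marginal benefit = demand + MEB = 213.70 - 3.86q.
Set SMB = MC: 213.70 - 3.86q = 45.25 + 3.28q → q* = 23.5924.
The loss is the area between SMB and MC from q* to q_m; with linear curves that's a triangle of height MEB(q_m).
DWL = ½ × 2.2955 × 16.3900 = 18.8116.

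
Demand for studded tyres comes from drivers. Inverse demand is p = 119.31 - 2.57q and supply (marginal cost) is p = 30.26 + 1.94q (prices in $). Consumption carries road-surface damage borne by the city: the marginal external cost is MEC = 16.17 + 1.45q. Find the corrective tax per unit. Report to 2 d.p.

tax = $33.90 per unit

Social marginal benefit = demand − MEC = 103.14 - 4.02q.
Set SMB = MC: 103.14 - 4.02q = 30.26 + 1.94q → q* = 12.2282.
The Pigouvian tax equals MEC at q*: 16.17 + 1.45×12.2282 = 33.9009.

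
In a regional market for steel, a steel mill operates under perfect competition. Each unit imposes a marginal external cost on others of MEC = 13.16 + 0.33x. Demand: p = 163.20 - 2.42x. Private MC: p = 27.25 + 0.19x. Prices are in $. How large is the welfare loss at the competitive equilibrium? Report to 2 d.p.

DWL = $156.64

Market equilibrium (private): 27.25 + 0.19x = 163.20 - 2.42x → x_m = 52.0881.
Social marginal cost = private MC + MEC = 40.41 + 0.52x.
Set SMC = demand: 40.41 + 0.52x = 163.20 - 2.42x → x* = 41.7653.
The welfare-loss triangle has base |x_m − x*| and height MEC(x_m) (the vertical gap between SMC and demand is zero at x* and MEC at x_m).
DWL = ½ × 10.3228 × 30.3491 = 156.6438.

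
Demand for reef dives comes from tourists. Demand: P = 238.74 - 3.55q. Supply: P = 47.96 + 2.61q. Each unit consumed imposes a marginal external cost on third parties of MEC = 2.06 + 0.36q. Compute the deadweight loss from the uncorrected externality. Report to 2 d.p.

DWL = 13.38

Market equilibrium (private): 47.96 + 2.61q = 238.74 - 3.55q → q_m = 30.9708.
Social marginal benefit = demand − MEC = 236.68 - 3.91q.
Set SMB = MC: 236.68 - 3.91q = 47.96 + 2.61q → q* = 28.9448.
Height of the DWL triangle at q_m is MC(q_m) − SMB(q_m) = MEC(q_m) = 13.2095.
DWL = ½ × 2.0260 × 13.2095 = 13.3812.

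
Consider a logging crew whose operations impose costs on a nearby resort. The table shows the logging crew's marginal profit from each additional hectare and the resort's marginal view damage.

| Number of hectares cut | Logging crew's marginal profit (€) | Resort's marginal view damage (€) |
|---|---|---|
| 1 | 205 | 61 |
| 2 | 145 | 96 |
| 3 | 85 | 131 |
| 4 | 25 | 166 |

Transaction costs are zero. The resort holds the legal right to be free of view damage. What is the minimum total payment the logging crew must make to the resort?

€157

Efficient level: marginal profit ≥ marginal view damage through level 2, so k* = 2.
With the resort holding the right, the logging crew must at least compensate total damage at k*: 61 + 96 = 157.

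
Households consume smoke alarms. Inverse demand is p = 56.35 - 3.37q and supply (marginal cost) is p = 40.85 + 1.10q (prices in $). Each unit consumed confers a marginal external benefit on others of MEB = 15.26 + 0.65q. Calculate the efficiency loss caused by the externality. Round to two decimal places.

DWL = $40.15

Market equilibrium (private): 40.85 + 1.10q = 56.35 - 3.37q → q_m = 3.4676.
Social marginal benefit = demand + MEB = 71.61 - 2.72q.
Set SMB = MC: 71.61 - 2.72q = 40.85 + 1.10q → q* = 8.0524.
Between q* and q_m the wedge SMB − MC runs linearly from 0 to MEB(q_m), so the loss is a triangle.
DWL = ½ × 4.5848 × 17.5139 = 40.1489.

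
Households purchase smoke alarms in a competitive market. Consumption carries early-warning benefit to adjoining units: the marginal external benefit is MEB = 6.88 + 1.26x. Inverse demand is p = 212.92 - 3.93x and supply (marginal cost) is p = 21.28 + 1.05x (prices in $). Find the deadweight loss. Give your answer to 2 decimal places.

Market equilibrium (private): 21.28 + 1.05x = 212.92 - 3.93x → x_m = 38.4819.
Social marginal benefit = demand + MEB = 219.80 - 2.67x.
Set SMB = MC: 219.80 - 2.67x = 21.28 + 1.05x → x* = 53.3656.
The welfare-loss triangle has base |x_m − x*| and height MEB(x_m) (the vertical gap between SMB and MC is zero at x* and MEB at x_m).
DWL = ½ × 14.8837 × 55.3672 = 412.0344.

DWL = $412.03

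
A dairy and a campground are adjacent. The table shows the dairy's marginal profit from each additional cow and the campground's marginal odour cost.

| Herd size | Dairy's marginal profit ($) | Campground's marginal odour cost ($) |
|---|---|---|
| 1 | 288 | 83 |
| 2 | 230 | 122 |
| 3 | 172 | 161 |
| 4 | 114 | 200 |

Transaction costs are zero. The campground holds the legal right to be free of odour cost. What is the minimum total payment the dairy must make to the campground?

$366

Efficient level: marginal profit ≥ marginal odour cost through level 3, so k* = 3.
With the campground holding the right, the dairy must at least compensate total damage at k*: 83 + 122 + 161 = 366.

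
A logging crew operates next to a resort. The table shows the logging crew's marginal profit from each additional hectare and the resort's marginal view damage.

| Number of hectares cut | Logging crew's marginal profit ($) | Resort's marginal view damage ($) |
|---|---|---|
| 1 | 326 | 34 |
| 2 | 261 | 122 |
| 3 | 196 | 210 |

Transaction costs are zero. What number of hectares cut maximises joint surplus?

Bargaining reaches the level where marginal profit last exceeds marginal view damage.
That holds through level 2 (261 ≥ 122) but not at 3 (196 < 210).

2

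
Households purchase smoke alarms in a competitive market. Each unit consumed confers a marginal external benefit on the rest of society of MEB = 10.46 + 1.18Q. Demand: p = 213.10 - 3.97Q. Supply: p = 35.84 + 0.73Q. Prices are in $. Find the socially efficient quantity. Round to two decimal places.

Social marginal benefit = demand + MEB = 223.56 - 2.79Q.
Set SMB = MC: 223.56 - 2.79Q = 35.84 + 0.73Q → Q* = 53.3295.

Q* = 53.33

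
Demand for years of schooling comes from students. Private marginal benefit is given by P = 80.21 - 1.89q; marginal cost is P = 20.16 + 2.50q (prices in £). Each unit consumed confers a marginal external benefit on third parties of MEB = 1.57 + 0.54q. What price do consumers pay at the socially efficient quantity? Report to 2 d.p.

P = £49.96

Social marginal benefit = demand + MEB = 81.78 - 1.35q.
Set SMB = MC: 81.78 - 1.35q = 20.16 + 2.50q → q* = 16.0052.
Consumer price on the demand curve at q*: 80.21 − 1.89×16.0052 = 49.9602.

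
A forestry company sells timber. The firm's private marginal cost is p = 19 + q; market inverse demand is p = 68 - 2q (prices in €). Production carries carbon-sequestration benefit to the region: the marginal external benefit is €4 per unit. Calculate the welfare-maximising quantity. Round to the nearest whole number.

Social marginal cost = private MC − MEB = 15 + q.
Set SMC = demand: 15 + q = 68 - 2q → q* = 17.6667.

q* = 18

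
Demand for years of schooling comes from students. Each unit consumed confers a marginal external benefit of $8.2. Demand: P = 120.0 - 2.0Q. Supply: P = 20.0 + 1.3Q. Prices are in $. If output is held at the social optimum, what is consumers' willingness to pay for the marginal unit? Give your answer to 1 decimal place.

P = $54.4

Social marginal benefit = demand + MEB = 128.2 - 2.0Q.
Set SMB = MC: 128.2 - 2.0Q = 20.0 + 1.3Q → Q* = 32.7879.
Consumer price on the demand curve at Q*: 120.0 − 2.0×32.7879 = 54.4242.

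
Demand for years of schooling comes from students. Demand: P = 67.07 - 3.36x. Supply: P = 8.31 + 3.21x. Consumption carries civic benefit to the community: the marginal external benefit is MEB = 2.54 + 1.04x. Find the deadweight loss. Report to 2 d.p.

DWL = 12.68

Market equilibrium (private): 8.31 + 3.21x = 67.07 - 3.36x → x_m = 8.9437.
Social marginal benefit = demand + MEB = 69.61 - 2.32x.
Set SMB = MC: 69.61 - 2.32x = 8.31 + 3.21x → x* = 11.0850.
The loss is the area between SMB and MC from x* to x_m; with linear curves that's a triangle of height MEB(x_m).
DWL = ½ × 2.1413 × 11.8414 = 12.6780.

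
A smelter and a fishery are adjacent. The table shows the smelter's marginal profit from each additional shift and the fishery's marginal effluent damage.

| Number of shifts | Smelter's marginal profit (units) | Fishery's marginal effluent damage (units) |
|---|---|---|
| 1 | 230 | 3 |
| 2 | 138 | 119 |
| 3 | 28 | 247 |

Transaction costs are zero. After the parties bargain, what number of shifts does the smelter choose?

Bargaining reaches the level where marginal profit last exceeds marginal effluent damage.
That holds through level 2 (138 ≥ 119) but not at 3 (28 < 247).

2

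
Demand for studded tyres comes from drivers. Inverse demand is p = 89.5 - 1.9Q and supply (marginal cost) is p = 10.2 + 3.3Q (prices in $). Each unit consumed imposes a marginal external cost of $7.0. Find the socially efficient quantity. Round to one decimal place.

Q* = 13.9

Social marginal benefit = demand − MEC = 82.5 - 1.9Q.
Set SMB = MC: 82.5 - 1.9Q = 10.2 + 3.3Q → Q* = 13.9038.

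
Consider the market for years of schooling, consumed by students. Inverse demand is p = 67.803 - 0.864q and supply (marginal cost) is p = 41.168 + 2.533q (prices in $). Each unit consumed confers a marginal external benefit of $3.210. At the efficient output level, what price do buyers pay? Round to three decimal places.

Social marginal benefit = demand + MEB = 71.013 - 0.864q.
Set SMB = MC: 71.013 - 0.864q = 41.168 + 2.533q → q* = 8.7857.
Consumer price on the demand curve at q*: 67.803 − 0.864×8.7857 = 60.2122.

P = $60.212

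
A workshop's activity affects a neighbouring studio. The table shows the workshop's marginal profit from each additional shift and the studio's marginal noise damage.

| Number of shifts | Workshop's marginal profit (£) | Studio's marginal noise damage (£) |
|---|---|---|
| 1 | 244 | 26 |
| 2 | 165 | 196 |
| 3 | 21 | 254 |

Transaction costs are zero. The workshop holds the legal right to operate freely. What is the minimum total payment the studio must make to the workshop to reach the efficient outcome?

Left alone the workshop would choose level 3 (marginal profit stays positive).
Efficient level: k* = 1 (marginal profit ≥ marginal noise damage through 1).
The studio must at least cover the workshop's forgone profit from cutting 3→1: 165 + 21 = 186.

£186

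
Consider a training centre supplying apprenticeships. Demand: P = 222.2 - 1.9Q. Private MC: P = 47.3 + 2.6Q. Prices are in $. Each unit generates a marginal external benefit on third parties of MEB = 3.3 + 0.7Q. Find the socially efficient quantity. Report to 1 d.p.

Q* = 46.9

Social marginal cost = private MC − MEB = 44.0 + 1.9Q.
Set SMC = demand: 44.0 + 1.9Q = 222.2 - 1.9Q → Q* = 46.8947.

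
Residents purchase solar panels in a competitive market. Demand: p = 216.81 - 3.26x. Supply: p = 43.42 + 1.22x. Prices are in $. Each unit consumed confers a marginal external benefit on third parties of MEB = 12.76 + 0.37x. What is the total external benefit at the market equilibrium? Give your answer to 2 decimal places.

Market equilibrium (private): 43.42 + 1.22x = 216.81 - 3.26x → x_m = 38.7031.
Total external benefit = ∫₀^{x_m} (12.76 + 0.37x) dx = 12.76×38.7031 + ½×0.37×38.7031² = 770.9686.

$770.97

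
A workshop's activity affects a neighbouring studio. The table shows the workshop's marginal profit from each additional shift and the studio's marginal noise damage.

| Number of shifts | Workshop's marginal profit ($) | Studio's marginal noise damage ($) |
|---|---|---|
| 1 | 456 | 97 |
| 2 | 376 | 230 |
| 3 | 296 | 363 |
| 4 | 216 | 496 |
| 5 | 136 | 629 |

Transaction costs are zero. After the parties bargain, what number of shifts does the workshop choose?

2

Bargaining reaches the level where marginal profit last exceeds marginal noise damage.
That holds through level 2 (376 ≥ 230) but not at 3 (296 < 363).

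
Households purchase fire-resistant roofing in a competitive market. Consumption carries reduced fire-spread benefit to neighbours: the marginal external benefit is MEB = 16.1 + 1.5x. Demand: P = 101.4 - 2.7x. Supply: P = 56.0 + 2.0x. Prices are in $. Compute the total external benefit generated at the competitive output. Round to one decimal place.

$225.5

Market equilibrium (private): 56.0 + 2.0x = 101.4 - 2.7x → x_m = 9.6596.
Total external benefit = ∫₀^{x_m} (16.1 + 1.5x) dx = 16.1×9.6596 + ½×1.5×9.6596² = 225.5005.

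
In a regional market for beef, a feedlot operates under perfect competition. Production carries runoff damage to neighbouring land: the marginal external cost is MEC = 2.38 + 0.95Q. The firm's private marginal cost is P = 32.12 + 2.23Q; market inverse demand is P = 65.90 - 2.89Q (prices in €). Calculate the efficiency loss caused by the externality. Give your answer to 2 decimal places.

DWL = €6.16

Market equilibrium (private): 32.12 + 2.23Q = 65.90 - 2.89Q → Q_m = 6.5977.
Social marginal cost = private MC + MEC = 34.50 + 3.18Q.
Set SMC = demand: 34.50 + 3.18Q = 65.90 - 2.89Q → Q* = 5.1730.
Between Q* and Q_m the wedge SMC − demand runs linearly from 0 to MEC(Q_m), so the loss is a triangle.
DWL = ½ × 1.4247 × 8.6478 = 6.1603.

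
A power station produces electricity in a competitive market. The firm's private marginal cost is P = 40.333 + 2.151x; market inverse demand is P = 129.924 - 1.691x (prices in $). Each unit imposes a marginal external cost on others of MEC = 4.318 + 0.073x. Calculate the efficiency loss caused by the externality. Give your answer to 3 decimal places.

DWL = $4.629

Market equilibrium (private): 40.333 + 2.151x = 129.924 - 1.691x → x_m = 23.3188.
Social marginal cost = private MC + MEC = 44.651 + 2.224x.
Set SMC = demand: 44.651 + 2.224x = 129.924 - 1.691x → x* = 21.7811.
Height of the DWL triangle at x_m is SMC(x_m) − demand(x_m) = MEC(x_m) = 6.0203.
DWL = ½ × 1.5377 × 6.0203 = 4.6287.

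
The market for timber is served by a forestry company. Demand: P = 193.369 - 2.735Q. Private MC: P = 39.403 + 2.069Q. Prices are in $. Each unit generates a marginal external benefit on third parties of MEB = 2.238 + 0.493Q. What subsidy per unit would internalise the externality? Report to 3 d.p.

subsidy = $20.101 per unit

Social marginal cost = private MC − MEB = 37.165 + 1.576Q.
Set SMC = demand: 37.165 + 1.576Q = 193.369 - 2.735Q → Q* = 36.2338.
The Pigouvian subsidy equals MEB at Q*: 2.238 + 0.493×36.2338 = 20.1013.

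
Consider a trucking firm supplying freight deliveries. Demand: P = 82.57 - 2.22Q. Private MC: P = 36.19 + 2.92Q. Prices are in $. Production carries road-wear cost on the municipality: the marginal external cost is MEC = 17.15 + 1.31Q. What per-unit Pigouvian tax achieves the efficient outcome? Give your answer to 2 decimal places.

tax = $23.09 per unit

Social marginal cost = private MC + MEC = 53.34 + 4.23Q.
Set SMC = demand: 53.34 + 4.23Q = 82.57 - 2.22Q → Q* = 4.5318.
The Pigouvian tax equals MEC at Q*: 17.15 + 1.31×4.5318 = 23.0867.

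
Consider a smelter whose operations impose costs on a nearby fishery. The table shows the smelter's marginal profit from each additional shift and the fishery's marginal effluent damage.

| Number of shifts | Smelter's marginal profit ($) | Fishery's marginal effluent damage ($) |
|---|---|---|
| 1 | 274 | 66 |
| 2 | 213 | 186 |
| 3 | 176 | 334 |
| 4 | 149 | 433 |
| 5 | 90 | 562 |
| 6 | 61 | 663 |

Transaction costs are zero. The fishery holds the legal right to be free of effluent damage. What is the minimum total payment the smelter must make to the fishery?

$252

Efficient level: marginal profit ≥ marginal effluent damage through level 2, so k* = 2.
With the fishery holding the right, the smelter must at least compensate total damage at k*: 66 + 186 = 252.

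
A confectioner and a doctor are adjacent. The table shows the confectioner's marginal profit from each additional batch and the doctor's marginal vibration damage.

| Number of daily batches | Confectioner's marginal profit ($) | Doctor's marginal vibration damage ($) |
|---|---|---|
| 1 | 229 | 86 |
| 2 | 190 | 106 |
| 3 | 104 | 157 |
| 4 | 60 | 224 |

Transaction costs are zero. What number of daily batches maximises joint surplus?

2

Bargaining reaches the level where marginal profit last exceeds marginal vibration damage.
That holds through level 2 (190 ≥ 106) but not at 3 (104 < 157).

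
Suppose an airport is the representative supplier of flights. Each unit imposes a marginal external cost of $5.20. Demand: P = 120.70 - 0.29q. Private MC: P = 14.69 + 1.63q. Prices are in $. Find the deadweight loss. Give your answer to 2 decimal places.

Market equilibrium (private): 14.69 + 1.63q = 120.70 - 0.29q → q_m = 55.2135.
Social marginal cost = private MC + MEC = 19.89 + 1.63q.
Set SMC = demand: 19.89 + 1.63q = 120.70 - 0.29q → q* = 52.5052.
Between q* and q_m the wedge SMC − demand runs linearly from 0 to MEC(q_m), so the loss is a triangle.
DWL = ½ × 2.7083 × 5.2000 = 7.0416.

DWL = $7.04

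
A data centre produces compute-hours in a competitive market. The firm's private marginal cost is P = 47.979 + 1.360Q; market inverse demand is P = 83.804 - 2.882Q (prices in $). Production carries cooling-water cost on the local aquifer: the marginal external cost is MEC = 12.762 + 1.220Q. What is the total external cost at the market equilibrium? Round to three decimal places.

Market equilibrium (private): 47.979 + 1.360Q = 83.804 - 2.882Q → Q_m = 8.4453.
Total external cost = ∫₀^{Q_m} (12.762 + 1.220Q) dQ = 12.762×8.4453 + ½×1.220×8.4453² = 151.2860.

$151.286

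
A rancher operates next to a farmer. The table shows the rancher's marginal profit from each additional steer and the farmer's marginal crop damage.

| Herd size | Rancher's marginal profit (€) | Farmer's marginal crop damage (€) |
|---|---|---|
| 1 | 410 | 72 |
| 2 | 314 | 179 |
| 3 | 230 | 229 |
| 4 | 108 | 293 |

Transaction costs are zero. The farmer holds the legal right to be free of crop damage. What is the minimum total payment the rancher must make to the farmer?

€480

Efficient level: marginal profit ≥ marginal crop damage through level 3, so k* = 3.
With the farmer holding the right, the rancher must at least compensate total damage at k*: 72 + 179 + 229 = 480.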